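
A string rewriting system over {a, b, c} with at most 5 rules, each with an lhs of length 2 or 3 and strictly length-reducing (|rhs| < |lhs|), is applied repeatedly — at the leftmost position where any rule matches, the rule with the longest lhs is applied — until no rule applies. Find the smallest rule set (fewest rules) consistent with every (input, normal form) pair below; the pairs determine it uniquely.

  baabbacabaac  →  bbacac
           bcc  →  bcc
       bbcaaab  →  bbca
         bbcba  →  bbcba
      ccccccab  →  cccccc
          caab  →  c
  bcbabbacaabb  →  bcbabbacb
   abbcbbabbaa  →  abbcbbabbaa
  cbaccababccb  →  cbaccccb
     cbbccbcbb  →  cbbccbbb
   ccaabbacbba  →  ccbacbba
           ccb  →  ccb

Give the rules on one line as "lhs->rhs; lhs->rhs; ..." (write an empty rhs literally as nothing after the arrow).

aab->; aac->ac; cab->c; cbc->cb

  | baabbacabaac => bbacabaac => bbacaac => bbacac
  | bcc
  | bbcaaab => bbca
  | bbcba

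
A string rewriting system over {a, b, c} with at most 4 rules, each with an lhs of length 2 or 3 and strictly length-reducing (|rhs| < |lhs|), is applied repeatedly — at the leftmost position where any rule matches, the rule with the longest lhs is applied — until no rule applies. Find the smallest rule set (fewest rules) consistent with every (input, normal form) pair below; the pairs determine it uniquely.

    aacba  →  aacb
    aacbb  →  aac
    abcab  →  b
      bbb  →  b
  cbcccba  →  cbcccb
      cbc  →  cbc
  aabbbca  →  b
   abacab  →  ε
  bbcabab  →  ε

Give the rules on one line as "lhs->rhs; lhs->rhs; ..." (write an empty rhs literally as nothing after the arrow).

  | aacba => aacb
  | aacbb => aac
  | abcab => cab => b
  | bbb => b

ab->; ba->b; bb->; ca->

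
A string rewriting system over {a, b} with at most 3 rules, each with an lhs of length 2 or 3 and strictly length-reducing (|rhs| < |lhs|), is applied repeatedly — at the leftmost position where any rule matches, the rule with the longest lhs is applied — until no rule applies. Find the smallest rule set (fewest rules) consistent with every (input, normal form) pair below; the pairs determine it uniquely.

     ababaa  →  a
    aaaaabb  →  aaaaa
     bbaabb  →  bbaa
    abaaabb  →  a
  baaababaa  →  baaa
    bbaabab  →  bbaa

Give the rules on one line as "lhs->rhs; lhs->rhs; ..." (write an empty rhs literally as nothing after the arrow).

  | ababaa => abbaa => abaa => aba => ab => a
  | aaaaabb => aaaaab => aaaaa
  | bbaabb => bbaab => bbaa
  | abaaabb => abaabb => ababb => abbb => abb => ab => a

ab->a; aba->ab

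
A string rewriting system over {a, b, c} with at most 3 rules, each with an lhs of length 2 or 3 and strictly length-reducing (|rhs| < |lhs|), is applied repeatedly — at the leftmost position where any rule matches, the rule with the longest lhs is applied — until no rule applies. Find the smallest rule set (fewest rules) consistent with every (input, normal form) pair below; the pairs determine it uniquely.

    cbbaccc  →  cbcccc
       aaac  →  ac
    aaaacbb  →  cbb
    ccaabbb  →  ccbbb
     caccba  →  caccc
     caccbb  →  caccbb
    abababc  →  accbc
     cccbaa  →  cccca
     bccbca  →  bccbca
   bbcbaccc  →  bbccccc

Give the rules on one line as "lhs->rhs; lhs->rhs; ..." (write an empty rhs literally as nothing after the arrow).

  | cbbaccc => cbcccc
  | aaac => ac
  | aaaacbb => aacbb => cbb
  | ccaabbb => ccbbb

aa->; ba->c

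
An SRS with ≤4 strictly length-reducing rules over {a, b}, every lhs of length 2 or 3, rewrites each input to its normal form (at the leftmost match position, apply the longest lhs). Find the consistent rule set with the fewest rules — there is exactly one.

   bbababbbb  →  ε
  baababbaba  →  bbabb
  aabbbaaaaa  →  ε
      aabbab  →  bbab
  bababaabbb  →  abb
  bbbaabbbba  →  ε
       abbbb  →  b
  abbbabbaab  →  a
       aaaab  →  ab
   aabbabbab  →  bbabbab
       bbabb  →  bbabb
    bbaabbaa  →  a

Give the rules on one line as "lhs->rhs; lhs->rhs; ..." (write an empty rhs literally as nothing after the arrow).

aa->; aaa->; aba->; bbb->a

  | bbababbbb => bbbbbb => abbb => aa => ε
  | baababbaba => bbabbaba => bbabb
  | aabbbaaaaa => bbbaaaaa => aaaaaa => aaa => ε
  | aabbab => bbab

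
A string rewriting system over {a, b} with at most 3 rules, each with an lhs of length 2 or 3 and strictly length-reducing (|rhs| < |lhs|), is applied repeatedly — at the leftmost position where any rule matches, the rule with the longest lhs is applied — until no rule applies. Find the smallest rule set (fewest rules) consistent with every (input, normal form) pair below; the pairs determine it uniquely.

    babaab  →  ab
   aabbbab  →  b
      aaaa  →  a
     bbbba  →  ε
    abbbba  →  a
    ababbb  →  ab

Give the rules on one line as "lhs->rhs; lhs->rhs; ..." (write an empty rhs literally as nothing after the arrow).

  | babaab => baab => ab
  | aabbbab => bbbbab => bbbab => bbab => bab => b
  | aaaa => baa => a
  | bbbba => bbba => bba => ba => ε

aa->b; ba->; bb->b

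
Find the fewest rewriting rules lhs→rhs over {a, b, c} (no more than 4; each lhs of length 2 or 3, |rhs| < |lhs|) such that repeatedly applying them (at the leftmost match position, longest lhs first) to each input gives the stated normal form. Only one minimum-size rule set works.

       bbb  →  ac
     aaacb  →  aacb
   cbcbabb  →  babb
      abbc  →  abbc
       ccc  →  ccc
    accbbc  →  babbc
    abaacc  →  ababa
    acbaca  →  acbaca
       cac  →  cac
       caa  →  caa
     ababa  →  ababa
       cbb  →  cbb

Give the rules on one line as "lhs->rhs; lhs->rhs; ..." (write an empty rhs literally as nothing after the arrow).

  | bbb => ac
  | aaacb => aacb
  | cbcbabb => babb
  | abbc

aaa->aa; acc->ba; bbb->ac; cbc->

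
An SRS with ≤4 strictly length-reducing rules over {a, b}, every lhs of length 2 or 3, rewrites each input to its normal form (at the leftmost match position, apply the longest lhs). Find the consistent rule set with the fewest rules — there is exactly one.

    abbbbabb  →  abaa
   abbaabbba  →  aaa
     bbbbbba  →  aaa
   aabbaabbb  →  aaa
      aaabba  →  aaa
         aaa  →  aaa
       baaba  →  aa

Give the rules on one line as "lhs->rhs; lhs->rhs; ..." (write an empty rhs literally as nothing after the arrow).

  | abbbbabb => aaababb => ababb => abaa
  | abbaabbba => aaaabbba => aabbba => bbba => aaa
  | bbbbbba => aabbba => bbba => aaa
  | aabbaabbb => bbaabbb => aaabbb => abbb => aaa

aab->b; bb->a; bbb->aa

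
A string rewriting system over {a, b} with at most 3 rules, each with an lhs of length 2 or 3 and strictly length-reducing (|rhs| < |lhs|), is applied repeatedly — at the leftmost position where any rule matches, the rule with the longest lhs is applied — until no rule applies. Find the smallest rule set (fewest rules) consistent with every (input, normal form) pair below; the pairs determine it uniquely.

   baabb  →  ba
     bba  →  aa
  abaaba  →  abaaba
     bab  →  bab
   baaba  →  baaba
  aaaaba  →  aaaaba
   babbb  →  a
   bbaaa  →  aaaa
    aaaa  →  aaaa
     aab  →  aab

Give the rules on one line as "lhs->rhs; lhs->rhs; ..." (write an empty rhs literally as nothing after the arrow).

abb->; bb->a

  | baabb => ba
  | bba => aa
  | abaaba
  | bab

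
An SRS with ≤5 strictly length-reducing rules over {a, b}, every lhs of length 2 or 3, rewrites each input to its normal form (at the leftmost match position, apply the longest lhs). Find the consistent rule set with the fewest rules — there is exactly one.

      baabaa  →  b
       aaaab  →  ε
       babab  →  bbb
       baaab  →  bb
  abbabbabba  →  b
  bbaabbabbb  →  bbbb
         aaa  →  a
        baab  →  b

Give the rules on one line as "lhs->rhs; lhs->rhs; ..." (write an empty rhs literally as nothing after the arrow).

  | baabaa => baa => b
  | aaaab => aab => ε
  | babab => bbab => bbb
  | baaab => bab => bb

aa->; aab->; ab->b; abb->a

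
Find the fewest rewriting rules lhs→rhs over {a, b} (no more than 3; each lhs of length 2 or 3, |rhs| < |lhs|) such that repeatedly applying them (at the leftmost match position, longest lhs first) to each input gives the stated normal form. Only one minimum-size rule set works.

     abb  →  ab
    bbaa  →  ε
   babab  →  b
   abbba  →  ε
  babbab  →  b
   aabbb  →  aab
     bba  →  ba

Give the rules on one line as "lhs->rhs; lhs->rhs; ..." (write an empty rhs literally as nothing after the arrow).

  | abb => ab
  | bbaa => baa => ε
  | babab => bb => b
  | abbba => abba => aba => ε

aba->; baa->; bb->b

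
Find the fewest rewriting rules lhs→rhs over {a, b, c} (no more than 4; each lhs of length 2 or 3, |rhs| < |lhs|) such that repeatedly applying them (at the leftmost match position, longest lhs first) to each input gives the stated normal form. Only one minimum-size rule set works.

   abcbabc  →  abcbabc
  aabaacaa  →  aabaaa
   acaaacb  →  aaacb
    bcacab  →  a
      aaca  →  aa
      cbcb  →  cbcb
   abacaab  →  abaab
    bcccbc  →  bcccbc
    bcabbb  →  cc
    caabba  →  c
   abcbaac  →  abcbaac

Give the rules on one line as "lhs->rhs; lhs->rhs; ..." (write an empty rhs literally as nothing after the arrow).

  | abcbabc
  | aabaacaa => aabaaa
  | acaaacb => aaacb
  | bcacab => bcab => bb => a

abb->cc; bb->a; ca->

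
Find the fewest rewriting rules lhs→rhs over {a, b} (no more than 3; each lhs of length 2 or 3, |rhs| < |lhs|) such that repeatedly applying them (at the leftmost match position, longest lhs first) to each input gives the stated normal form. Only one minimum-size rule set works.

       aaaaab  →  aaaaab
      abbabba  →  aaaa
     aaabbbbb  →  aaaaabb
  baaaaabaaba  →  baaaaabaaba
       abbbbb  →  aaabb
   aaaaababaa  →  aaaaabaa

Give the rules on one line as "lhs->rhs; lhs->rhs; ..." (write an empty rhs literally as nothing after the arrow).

bab->b; bbb->aa

  | aaaaab
  | abbabba => abbba => aaaa
  | aaabbbbb => aaaaabb
  | baaaaabaaba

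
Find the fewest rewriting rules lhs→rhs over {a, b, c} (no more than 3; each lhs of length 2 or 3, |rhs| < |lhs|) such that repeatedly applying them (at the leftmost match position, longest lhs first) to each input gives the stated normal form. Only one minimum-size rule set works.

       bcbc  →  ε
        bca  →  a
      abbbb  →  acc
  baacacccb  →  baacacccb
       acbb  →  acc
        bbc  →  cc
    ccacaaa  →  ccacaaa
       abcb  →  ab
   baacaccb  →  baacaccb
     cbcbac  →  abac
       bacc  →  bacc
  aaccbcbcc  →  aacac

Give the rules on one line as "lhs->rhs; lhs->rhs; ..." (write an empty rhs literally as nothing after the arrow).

bb->c; bc->; cbc->a

  | bcbc => bc => ε
  | bca => a
  | abbbb => acbb => acc
  | baacacccb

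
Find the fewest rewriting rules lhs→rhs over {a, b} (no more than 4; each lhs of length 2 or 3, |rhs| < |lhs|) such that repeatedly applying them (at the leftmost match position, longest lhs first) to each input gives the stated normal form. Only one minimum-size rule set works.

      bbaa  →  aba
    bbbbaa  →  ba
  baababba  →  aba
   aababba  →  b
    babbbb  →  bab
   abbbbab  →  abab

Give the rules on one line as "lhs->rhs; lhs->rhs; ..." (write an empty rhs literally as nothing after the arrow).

aa->a; aaa->; abb->ba; bba->ab

  | bbaa => aba
  | bbbbaa => bbaba => abba => baa => ba
  | baababba => bababba => babbaa => bbaaa => abaa => aba
  | aababba => ababba => abbaa => baaa => b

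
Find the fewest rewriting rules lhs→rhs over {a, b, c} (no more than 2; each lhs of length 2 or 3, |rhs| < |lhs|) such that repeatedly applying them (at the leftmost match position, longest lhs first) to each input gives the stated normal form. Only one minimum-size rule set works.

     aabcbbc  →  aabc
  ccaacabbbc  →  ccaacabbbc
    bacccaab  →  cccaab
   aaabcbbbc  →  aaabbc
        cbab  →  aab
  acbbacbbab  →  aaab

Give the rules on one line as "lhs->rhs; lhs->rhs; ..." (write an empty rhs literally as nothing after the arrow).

ba->; cb->a

  | aabcbbc => aababc => aabc
  | ccaacabbbc
  | bacccaab => cccaab
  | aaabcbbbc => aaababbc => aaabbc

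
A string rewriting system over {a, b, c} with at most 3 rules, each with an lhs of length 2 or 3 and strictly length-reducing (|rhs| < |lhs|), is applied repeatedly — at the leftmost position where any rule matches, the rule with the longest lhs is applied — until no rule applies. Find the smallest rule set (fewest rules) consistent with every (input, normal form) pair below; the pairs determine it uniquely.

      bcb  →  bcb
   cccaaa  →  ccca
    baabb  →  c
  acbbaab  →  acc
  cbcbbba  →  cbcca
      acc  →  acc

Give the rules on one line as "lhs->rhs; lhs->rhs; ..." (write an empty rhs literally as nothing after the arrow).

aa->; bbb->c

  | bcb
  | cccaaa => ccca
  | baabb => bbb => c
  | acbbaab => acbbb => acc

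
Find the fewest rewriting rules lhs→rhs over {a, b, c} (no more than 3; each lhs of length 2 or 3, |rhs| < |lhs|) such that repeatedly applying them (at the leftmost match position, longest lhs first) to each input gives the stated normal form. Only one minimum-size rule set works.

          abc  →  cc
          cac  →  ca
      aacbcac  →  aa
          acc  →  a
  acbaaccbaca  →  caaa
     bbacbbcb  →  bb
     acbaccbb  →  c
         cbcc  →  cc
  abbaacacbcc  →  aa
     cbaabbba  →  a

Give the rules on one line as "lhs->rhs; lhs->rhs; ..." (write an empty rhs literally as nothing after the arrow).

  | abc => cc
  | cac => ca
  | aacbcac => aabcac => accac => acac => aac => aa
  | acc => ac => a

ab->c; ac->a; cb->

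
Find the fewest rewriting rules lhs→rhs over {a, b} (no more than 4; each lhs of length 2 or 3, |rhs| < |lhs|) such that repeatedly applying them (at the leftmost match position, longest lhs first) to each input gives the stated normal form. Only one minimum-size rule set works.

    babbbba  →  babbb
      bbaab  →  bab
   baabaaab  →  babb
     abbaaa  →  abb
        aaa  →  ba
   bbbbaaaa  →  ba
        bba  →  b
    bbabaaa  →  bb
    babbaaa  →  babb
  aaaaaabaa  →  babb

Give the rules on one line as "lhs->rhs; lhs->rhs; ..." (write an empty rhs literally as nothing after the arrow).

aa->b; aab->ab; bba->b

  | babbbba => babbb
  | bbaab => bab
  | baabaaab => babaaab => babbab => babb
  | abbaaa => abaa => abb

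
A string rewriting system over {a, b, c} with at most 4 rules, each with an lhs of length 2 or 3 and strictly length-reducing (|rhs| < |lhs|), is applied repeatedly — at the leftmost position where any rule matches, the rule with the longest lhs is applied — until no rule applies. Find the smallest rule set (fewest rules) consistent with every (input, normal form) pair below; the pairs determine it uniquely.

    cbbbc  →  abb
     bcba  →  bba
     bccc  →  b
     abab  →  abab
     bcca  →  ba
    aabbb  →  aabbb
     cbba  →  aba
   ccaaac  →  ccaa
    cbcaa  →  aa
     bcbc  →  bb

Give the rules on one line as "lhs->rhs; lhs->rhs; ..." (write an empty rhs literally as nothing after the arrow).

ac->; bc->b; cb->a

  | cbbbc => abbc => abb
  | bcba => bba
  | bccc => bcc => bc => b
  | abab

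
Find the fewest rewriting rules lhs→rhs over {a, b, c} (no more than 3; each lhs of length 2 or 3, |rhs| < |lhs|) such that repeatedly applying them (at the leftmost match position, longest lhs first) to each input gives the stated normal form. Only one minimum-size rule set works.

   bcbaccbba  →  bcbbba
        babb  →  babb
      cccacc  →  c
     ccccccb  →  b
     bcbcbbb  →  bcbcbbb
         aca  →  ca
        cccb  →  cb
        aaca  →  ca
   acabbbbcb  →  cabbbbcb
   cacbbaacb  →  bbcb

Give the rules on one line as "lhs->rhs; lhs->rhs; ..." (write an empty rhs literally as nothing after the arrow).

  | bcbaccbba => bcbccbba => bcbbba
  | babb
  | cccacc => cacc => ccc => c
  | ccccccb => ccccb => ccb => b

ac->c; cc->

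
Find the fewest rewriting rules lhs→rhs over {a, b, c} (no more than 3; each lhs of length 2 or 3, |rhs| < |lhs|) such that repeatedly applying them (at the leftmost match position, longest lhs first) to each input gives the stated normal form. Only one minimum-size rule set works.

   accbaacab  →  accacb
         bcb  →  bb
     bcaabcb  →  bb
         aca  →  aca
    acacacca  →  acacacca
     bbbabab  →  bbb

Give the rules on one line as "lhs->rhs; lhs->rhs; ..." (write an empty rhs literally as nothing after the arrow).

ab->b; ba->; bc->b

  | accbaacab => accacab => accacb
  | bcb => bb
  | bcaabcb => baabcb => abcb => bcb => bb
  | aca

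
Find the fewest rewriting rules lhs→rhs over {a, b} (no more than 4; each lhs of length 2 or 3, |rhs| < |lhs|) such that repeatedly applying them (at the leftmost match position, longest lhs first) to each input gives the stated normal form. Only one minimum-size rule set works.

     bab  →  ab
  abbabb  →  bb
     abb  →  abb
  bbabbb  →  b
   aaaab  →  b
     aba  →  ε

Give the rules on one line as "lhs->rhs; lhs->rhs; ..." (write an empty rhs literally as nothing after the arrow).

  | bab => ab
  | abbabb => ababb => aabb => bb
  | abb
  | bbabbb => babbb => abbb => aab => b

aa->; ba->a; bbb->ab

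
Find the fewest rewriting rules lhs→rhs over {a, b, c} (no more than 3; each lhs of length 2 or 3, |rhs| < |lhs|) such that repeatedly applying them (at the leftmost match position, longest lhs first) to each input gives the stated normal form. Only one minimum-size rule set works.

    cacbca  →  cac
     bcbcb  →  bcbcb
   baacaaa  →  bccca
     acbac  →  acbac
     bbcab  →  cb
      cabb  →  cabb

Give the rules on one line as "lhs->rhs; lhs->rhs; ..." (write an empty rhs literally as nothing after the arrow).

aa->c; bbc->a; bca->

  | cacbca => cac
  | bcbcb
  | baacaaa => bccaaa => bccca
  | acbac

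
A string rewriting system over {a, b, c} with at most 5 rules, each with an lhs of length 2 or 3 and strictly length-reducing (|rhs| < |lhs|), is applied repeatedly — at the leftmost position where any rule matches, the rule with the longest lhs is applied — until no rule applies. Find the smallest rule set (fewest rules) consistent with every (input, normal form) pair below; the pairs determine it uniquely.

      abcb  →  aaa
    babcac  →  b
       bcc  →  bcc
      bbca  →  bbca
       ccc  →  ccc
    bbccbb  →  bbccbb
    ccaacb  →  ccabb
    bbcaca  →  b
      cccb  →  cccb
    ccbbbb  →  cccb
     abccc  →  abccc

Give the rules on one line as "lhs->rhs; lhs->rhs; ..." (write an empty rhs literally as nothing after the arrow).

ac->b; ba->b; bbb->c; bcb->aa

  | abcb => aaa
  | babcac => bbcac => bbcb => baa => ba => b
  | bcc
  | bbca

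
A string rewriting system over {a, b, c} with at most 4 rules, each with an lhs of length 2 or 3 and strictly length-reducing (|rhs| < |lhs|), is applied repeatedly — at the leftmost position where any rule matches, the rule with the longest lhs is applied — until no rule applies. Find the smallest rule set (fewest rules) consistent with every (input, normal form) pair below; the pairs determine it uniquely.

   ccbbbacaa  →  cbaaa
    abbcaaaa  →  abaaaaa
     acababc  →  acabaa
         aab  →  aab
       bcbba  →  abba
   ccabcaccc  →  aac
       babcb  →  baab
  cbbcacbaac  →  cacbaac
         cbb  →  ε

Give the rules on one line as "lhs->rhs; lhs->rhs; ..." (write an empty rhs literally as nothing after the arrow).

  | ccbbbacaa => cbacaa => cbaaa
  | abbcaaaa => abaaaaa
  | acababc => acabaa
  | aab

acc->; bc->a; caa->aa; cbb->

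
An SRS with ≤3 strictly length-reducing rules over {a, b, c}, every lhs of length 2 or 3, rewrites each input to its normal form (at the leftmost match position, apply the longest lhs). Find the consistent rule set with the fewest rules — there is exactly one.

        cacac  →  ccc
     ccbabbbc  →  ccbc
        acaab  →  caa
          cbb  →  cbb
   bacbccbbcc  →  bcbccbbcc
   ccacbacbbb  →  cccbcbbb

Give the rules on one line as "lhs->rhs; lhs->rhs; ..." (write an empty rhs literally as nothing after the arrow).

ab->a; ac->c

  | cacac => ccac => ccc
  | ccbabbbc => ccbabbc => ccbabc => ccbac => ccbc
  | acaab => caab => caa
  | cbb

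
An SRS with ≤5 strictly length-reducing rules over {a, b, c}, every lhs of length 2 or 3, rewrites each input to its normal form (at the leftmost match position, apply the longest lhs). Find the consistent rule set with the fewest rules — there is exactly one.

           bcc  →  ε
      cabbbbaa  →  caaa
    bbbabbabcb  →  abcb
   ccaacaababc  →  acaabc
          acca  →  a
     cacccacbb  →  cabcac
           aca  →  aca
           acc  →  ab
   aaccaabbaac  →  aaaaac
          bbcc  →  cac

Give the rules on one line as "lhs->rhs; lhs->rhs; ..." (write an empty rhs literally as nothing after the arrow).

  | bcc => bb => ε
  | cabbbbaa => cabbaa => caaa
  | bbbabbabcb => babbabcb => bbabcb => abcb
  | ccaacaababc => baacaababc => acaababc => acaabc

ba->; bb->; bbc->ca; cc->b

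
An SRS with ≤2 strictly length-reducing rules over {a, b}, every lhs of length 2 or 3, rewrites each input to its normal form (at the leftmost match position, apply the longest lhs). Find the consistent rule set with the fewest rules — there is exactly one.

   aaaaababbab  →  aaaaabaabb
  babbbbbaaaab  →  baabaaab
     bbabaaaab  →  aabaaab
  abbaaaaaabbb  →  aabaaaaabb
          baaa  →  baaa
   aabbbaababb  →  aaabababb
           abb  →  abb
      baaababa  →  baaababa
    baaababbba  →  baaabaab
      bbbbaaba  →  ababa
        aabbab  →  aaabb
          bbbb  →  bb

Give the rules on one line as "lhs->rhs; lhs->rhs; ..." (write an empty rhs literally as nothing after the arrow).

  | aaaaababbab => aaaaabaabb
  | babbbbbaaaab => babbbbaaaab => babbbaaaab => babbaaaab => baabaaab
  | bbabaaaab => abbaaaab => aabaaab
  | abbaaaaaabbb => aabaaaaabbb => aabaaaaabb

bba->ab; bbb->bb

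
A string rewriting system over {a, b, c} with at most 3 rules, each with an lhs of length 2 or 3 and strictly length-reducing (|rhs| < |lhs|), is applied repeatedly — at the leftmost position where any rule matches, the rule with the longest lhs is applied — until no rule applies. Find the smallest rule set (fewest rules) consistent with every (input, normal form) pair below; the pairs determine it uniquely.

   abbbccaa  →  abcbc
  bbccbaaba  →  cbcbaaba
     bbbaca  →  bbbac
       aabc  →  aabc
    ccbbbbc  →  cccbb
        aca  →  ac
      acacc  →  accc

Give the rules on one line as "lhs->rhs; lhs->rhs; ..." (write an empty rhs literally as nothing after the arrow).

bbc->cb; ca->c

  | abbbccaa => abcbcaa => abcbca => abcbc
  | bbccbaaba => cbcbaaba
  | bbbaca => bbbac
  | aabc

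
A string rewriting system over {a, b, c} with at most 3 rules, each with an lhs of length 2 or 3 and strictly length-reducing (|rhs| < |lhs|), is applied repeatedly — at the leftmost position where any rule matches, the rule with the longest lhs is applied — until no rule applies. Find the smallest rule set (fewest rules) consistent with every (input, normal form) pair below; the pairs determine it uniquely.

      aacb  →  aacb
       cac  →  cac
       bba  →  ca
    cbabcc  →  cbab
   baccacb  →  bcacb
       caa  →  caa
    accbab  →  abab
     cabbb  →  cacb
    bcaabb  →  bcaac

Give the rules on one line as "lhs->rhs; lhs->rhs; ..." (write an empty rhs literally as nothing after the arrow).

bac->b; bb->c; cc->

  | aacb
  | cac
  | bba => ca
  | cbabcc => cbab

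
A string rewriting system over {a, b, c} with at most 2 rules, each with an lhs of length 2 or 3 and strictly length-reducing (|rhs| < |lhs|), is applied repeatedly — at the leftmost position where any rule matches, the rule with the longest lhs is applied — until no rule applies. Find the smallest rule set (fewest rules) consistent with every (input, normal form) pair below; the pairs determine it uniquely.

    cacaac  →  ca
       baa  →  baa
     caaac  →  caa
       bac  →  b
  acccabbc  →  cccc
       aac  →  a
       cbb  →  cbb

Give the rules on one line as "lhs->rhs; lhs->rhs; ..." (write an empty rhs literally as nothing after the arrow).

  | cacaac => caac => ca
  | baa
  | caaac => caa
  | bac => b

abb->c; ac->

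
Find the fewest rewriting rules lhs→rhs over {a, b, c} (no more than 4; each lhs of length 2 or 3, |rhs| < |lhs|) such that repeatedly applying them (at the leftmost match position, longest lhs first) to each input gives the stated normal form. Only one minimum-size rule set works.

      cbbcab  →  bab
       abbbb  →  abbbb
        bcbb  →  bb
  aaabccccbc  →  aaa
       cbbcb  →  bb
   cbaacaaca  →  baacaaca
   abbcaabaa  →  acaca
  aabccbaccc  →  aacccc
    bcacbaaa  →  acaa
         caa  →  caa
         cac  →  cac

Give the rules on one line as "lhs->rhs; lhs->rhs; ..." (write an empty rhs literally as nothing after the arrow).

  | cbbcab => bbcab => bab
  | abbbb
  | bcbb => bb
  | aaabccccbc => aaacccbc => aaaccbc => aaacbc => aaabc => aaa

aba->ac; bc->; cb->b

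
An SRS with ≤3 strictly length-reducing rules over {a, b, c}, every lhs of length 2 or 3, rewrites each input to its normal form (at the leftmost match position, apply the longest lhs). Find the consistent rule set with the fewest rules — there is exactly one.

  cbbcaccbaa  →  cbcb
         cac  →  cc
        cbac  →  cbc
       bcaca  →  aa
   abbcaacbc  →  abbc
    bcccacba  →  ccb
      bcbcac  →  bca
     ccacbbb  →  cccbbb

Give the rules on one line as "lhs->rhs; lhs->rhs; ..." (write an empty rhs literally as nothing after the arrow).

ac->c; ba->b; bcc->a

  | cbbcaccbaa => cbbcccbaa => cbacbaa => cbcbaa => cbcba => cbcb
  | cac => cc
  | cbac => cbc
  | bcaca => bcca => aa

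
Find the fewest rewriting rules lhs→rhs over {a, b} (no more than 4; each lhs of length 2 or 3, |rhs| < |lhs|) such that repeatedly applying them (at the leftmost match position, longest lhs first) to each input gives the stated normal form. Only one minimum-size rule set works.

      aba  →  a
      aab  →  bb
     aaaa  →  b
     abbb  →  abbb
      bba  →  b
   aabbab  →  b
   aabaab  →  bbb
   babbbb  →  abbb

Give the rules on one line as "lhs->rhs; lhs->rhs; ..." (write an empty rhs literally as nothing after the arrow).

  | aba => a
  | aab => bb
  | aaaa => baa => b
  | abbb

aa->b; ba->; baa->b; bab->a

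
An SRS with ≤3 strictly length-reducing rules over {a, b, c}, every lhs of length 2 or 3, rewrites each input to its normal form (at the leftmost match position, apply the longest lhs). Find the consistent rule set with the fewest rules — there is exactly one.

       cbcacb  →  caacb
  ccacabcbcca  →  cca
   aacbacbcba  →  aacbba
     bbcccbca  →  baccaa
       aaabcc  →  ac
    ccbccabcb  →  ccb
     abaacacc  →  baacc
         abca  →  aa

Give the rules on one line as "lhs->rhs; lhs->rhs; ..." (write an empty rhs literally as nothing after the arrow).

  | cbcacb => caacb
  | ccacabcbcca => ccabcbcca => ccbcbcca => ccabcca => ccbcca => ccaca => cca
  | aacbacbcba => aacbacaba => aacbaba => aacbba
  | bbcccbca => baccbca => baccaa

ab->b; aca->a; bc->a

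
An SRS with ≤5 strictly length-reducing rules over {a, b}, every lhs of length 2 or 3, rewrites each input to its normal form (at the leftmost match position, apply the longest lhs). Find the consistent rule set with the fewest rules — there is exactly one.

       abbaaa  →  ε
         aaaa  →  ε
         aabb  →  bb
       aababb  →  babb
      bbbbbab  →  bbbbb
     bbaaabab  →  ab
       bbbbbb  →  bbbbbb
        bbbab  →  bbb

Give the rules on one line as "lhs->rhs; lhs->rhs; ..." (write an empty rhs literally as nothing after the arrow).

  | abbaaa => abaa => aa => ε
  | aaaa => aa => ε
  | aabb => bb
  | aababb => babb

aa->; aba->a; baa->a; bba->b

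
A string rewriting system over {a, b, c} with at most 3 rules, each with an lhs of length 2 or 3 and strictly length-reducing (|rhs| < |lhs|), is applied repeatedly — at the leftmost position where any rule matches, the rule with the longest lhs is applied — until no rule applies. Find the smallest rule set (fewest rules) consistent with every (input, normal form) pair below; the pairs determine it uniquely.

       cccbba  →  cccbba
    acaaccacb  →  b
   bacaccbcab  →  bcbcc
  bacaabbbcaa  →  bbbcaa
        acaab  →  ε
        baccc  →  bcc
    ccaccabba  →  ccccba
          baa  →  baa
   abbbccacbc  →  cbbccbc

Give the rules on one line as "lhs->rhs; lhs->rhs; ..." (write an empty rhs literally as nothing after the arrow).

  | cccbba
  | acaaccacb => aaccacb => acacb => acb => b
  | bacaccbcab => baccbcab => bcbcab => bcbcc
  | bacaabbbcaa => baabbbcaa => bacbbcaa => bbbcaa

ab->c; ac->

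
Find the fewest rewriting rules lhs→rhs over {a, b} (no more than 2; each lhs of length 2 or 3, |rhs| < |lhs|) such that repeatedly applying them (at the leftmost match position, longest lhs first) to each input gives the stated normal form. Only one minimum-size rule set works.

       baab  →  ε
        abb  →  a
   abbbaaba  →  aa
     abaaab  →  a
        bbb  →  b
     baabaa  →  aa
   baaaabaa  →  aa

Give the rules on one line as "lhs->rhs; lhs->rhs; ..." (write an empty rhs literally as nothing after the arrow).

  | baab => bab => bb => ε
  | abb => a
  | abbbaaba => abaaba => ababa => abba => aa
  | abaaab => abaab => abab => abb => a

ba->b; bb->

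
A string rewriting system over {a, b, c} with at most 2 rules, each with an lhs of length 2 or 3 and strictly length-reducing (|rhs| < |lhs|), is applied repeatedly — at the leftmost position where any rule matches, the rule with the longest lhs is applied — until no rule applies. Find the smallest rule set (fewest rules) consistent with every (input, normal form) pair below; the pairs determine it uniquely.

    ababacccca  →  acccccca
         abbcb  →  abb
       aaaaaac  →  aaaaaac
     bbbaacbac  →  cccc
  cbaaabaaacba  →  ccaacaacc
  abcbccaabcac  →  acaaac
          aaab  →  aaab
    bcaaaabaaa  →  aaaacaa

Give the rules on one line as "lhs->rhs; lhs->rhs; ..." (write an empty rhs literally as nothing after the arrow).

ba->c; bc->

  | ababacccca => acbacccca => acccccca
  | abbcb => abb
  | aaaaaac
  | bbbaacbac => bbcacbac => bacbac => ccbac => cccc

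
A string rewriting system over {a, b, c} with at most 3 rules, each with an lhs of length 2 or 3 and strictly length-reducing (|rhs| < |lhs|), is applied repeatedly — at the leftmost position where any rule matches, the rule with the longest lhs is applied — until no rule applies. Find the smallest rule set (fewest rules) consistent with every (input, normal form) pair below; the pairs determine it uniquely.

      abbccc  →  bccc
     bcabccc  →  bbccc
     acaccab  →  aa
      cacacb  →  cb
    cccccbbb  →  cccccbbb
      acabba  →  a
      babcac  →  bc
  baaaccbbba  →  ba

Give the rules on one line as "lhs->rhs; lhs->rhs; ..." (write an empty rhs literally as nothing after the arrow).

ab->; ac->a; ca->

  | abbccc => bccc
  | bcabccc => bbccc
  | acaccab => aaccab => aacab => aaab => aa
  | cacacb => cacb => cb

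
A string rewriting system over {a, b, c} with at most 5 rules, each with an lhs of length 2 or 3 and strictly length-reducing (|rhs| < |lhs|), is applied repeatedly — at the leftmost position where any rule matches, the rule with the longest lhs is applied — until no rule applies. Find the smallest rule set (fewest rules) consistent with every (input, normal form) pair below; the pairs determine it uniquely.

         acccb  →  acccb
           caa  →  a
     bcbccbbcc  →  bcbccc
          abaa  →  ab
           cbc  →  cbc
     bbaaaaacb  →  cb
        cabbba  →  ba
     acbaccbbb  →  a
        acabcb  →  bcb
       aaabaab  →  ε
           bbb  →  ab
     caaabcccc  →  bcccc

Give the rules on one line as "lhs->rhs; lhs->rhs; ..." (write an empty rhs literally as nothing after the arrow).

  | acccb
  | caa => a
  | bcbccbbcc => bcbccacc => bcbccc
  | abaa => ab

aa->; bb->a; ca->; cab->ab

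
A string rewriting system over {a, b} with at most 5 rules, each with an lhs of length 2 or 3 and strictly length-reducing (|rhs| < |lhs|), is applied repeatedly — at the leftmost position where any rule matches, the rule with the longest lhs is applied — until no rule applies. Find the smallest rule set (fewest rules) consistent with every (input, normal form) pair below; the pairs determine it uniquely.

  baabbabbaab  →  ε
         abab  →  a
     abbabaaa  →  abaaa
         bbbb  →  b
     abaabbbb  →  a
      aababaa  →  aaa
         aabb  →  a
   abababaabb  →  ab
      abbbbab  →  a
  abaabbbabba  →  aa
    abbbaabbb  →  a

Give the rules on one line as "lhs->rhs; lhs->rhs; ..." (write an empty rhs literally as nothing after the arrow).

aab->ab; bab->; bb->; bbb->

  | baabbabbaab => babbabbaab => babbaab => baab => bab => ε
  | abab => a
  | abbabaaa => aabaaa => abaaa
  | bbbb => b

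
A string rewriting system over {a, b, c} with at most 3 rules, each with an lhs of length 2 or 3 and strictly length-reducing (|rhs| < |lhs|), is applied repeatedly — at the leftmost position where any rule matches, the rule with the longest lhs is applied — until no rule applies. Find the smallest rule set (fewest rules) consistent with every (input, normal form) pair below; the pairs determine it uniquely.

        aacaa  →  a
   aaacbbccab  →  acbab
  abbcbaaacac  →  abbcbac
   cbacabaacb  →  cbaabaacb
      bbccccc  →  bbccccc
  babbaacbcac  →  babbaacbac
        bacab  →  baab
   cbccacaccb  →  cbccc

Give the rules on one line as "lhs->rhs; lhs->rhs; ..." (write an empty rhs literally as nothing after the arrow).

aaa->cc; ca->a; ccb->ac

  | aacaa => aaaa => cca => ca => a
  | aaacbbccab => cccbbccab => cacbccab => acbccab => acbcab => acbab
  | abbcbaaacac => abbcbcccac => abbcbccac => abbcbcac => abbcbac
  | cbacabaacb => cbaabaacb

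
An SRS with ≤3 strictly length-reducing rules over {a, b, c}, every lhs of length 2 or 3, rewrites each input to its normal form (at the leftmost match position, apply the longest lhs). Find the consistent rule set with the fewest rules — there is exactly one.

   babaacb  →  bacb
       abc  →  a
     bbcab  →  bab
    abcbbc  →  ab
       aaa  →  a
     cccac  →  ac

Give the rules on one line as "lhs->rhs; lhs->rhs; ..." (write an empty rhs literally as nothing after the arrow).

  | babaacb => babccb => bacb
  | abc => a
  | bbcab => bab
  | abcbbc => abbc => ab

aa->c; bc->; ca->a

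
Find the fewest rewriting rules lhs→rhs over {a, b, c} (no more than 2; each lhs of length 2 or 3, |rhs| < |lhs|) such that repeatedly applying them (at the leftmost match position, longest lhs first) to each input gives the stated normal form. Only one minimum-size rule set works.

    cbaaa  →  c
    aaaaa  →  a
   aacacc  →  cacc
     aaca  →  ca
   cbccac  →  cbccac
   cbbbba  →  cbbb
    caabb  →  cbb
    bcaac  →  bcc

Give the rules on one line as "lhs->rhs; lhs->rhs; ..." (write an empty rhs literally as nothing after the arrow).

aa->; ba->

  | cbaaa => caa => c
  | aaaaa => aaa => a
  | aacacc => cacc
  | aaca => ca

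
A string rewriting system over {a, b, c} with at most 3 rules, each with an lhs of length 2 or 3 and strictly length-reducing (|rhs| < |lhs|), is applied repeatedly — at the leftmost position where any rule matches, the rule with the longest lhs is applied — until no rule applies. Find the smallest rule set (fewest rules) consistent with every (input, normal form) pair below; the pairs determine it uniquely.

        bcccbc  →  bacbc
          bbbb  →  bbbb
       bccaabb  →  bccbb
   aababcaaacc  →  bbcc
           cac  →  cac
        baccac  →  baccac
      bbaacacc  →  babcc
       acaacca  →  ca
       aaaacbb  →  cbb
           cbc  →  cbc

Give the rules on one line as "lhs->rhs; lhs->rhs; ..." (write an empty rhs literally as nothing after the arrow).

aa->; bca->ab; ccc->ac

  | bcccbc => bacbc
  | bbbb
  | bccaabb => bccbb
  | aababcaaacc => babcaaacc => baabaacc => bbaacc => bbcc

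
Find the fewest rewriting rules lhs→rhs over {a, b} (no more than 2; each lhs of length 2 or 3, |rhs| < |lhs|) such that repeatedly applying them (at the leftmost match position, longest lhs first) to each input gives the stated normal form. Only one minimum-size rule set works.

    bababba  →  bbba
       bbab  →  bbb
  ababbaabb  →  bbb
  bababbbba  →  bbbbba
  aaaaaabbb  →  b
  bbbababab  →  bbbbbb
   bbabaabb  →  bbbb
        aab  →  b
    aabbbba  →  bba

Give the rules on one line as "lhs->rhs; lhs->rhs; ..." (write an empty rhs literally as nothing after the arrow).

  | bababba => bbabba => bbba
  | bbab => bbb
  | ababbaabb => babbaabb => bbaabb => bbab => bbb
  | bababbbba => bbabbbba => bbbbba

ab->b; abb->b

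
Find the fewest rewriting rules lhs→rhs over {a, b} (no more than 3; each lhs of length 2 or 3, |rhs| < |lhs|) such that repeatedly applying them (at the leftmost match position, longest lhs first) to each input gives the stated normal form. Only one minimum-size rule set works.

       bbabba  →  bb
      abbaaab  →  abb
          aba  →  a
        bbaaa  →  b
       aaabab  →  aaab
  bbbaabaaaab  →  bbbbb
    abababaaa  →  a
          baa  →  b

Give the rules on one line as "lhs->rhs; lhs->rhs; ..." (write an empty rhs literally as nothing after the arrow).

  | bbabba => bbba => bb
  | abbaaab => abbab => abb
  | aba => a
  | bbaaa => bba => b

ba->; baa->b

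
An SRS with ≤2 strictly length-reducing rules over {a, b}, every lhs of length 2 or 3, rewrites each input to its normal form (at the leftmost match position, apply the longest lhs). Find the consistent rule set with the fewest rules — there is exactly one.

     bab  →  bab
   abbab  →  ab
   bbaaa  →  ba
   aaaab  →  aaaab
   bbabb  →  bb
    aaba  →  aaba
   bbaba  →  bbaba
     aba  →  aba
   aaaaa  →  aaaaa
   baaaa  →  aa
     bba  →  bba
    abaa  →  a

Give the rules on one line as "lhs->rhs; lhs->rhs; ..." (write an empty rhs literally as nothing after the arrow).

  | bab
  | abbab => ab
  | bbaaa => ba
  | aaaab

abb->; baa->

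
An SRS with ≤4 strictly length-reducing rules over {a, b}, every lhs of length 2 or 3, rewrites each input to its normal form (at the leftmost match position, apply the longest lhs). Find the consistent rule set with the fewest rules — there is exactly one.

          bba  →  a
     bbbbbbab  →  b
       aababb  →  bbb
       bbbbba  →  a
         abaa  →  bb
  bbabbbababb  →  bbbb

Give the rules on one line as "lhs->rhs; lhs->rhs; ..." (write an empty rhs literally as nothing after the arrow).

aa->a; ab->b; baa->bb; bba->aa

  | bba => aa => a
  | bbbbbbab => bbbbaab => bbaaab => aaaab => aaab => aab => ab => b
  | aababb => ababb => babb => bbb
  | bbbbba => bbbaa => baaa => bba => aa => a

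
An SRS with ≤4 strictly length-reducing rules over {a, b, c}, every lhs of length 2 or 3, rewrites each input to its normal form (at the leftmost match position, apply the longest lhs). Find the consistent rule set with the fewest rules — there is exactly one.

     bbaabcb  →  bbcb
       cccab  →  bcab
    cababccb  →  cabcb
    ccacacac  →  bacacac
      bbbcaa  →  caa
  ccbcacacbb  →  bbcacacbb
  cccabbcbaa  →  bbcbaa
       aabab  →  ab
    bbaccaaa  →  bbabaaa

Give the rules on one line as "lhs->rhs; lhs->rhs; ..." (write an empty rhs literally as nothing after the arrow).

  | bbaabcb => bbcb
  | cccab => bcab
  | cababccb => cababbb => cabcb
  | ccacacac => bacacac

aab->; abb->c; bbb->; cc->b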